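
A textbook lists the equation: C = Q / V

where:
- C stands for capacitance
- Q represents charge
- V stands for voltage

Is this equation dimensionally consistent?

Yes

C (capacitance) has dimensions [I^2 L^-2 M^-1 T^4].
Q (charge) has dimensions [I T].
V (voltage) has dimensions [I^-1 L^2 M T^-3].

Left side: [I^2 L^-2 M^-1 T^4]
Right side: [I^2 L^-2 M^-1 T^4]

Both sides have the same dimensions, so the equation is dimensionally consistent.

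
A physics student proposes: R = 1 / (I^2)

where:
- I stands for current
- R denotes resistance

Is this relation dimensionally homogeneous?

No

I (current) has dimensions [I].
R (resistance) has dimensions [I^-2 L^2 M T^-3].

Left side: [I^-2 L^2 M T^-3]
Right side: [I^-2]

The two sides have different dimensions, so the equation is NOT dimensionally consistent.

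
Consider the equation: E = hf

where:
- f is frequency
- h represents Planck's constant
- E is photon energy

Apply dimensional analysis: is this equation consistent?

Yes

f (frequency) has dimensions [T^-1].
h (Planck's constant) has dimensions [L^2 M T^-1].
E (photon energy) has dimensions [L^2 M T^-2].

Left side: [L^2 M T^-2]
Right side: [L^2 M T^-2]

Both sides have the same dimensions, so the equation is dimensionally consistent.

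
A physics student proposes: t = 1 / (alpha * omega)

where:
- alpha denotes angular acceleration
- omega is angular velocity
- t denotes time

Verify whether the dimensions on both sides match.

No

alpha (angular acceleration) has dimensions [T^-2].
omega (angular velocity) has dimensions [T^-1].
t (time) has dimensions [T].

Left side: [T]
Right side: [T^3]

The two sides have different dimensions, so the equation is NOT dimensionally consistent.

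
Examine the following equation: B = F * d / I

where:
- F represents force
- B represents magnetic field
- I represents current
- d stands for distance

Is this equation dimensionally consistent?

No

F (force) has dimensions [L M T^-2].
B (magnetic field) has dimensions [I^-1 M T^-2].
I (current) has dimensions [I].
d (distance) has dimensions [L].

Left side: [I^-1 M T^-2]
Right side: [I^-1 L^2 M T^-2]

The two sides have different dimensions, so the equation is NOT dimensionally consistent.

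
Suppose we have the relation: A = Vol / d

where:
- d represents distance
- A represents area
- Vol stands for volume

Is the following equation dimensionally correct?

Yes

d (distance) has dimensions [L].
A (area) has dimensions [L^2].
Vol (volume) has dimensions [L^3].

Left side: [L^2]
Right side: [L^2]

Both sides have the same dimensions, so the equation is dimensionally consistent.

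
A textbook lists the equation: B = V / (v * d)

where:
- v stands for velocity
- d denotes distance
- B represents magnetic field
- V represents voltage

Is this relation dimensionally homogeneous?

Yes

v (velocity) has dimensions [L T^-1].
d (distance) has dimensions [L].
B (magnetic field) has dimensions [I^-1 M T^-2].
V (voltage) has dimensions [I^-1 L^2 M T^-3].

Left side: [I^-1 M T^-2]
Right side: [I^-1 M T^-2]

Both sides have the same dimensions, so the equation is dimensionally consistent.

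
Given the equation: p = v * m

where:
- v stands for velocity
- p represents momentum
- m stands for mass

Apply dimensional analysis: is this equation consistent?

Yes

v (velocity) has dimensions [L T^-1].
p (momentum) has dimensions [L M T^-1].
m (mass) has dimensions [M].

Left side: [L M T^-1]
Right side: [L M T^-1]

Both sides have the same dimensions, so the equation is dimensionally consistent.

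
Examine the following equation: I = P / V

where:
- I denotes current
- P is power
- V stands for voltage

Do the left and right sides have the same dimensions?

Yes

I (current) has dimensions [I].
P (power) has dimensions [L^2 M T^-3].
V (voltage) has dimensions [I^-1 L^2 M T^-3].

Left side: [I]
Right side: [I]

Both sides have the same dimensions, so the equation is dimensionally consistent.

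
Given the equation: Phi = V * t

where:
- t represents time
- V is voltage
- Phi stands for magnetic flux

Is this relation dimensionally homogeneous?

Yes

t (time) has dimensions [T].
V (voltage) has dimensions [I^-1 L^2 M T^-3].
Phi (magnetic flux) has dimensions [I^-1 L^2 M T^-2].

Left side: [I^-1 L^2 M T^-2]
Right side: [I^-1 L^2 M T^-2]

Both sides have the same dimensions, so the equation is dimensionally consistent.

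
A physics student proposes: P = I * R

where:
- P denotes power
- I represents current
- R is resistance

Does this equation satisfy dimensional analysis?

No

P (power) has dimensions [L^2 M T^-3].
I (current) has dimensions [I].
R (resistance) has dimensions [I^-2 L^2 M T^-3].

Left side: [L^2 M T^-3]
Right side: [I^-1 L^2 M T^-3]

The two sides have different dimensions, so the equation is NOT dimensionally consistent.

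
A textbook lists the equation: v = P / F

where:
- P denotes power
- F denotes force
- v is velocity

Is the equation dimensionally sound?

Yes

P (power) has dimensions [L^2 M T^-3].
F (force) has dimensions [L M T^-2].
v (velocity) has dimensions [L T^-1].

Left side: [L T^-1]
Right side: [L T^-1]

Both sides have the same dimensions, so the equation is dimensionally consistent.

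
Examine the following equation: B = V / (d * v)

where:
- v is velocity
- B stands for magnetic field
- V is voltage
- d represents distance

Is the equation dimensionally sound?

Yes

v (velocity) has dimensions [L T^-1].
B (magnetic field) has dimensions [I^-1 M T^-2].
V (voltage) has dimensions [I^-1 L^2 M T^-3].
d (distance) has dimensions [L].

Left side: [I^-1 M T^-2]
Right side: [I^-1 M T^-2]

Both sides have the same dimensions, so the equation is dimensionally consistent.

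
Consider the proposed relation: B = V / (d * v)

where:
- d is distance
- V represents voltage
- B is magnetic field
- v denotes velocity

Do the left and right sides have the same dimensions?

Yes

d (distance) has dimensions [L].
V (voltage) has dimensions [I^-1 L^2 M T^-3].
B (magnetic field) has dimensions [I^-1 M T^-2].
v (velocity) has dimensions [L T^-1].

Left side: [I^-1 M T^-2]
Right side: [I^-1 M T^-2]

Both sides have the same dimensions, so the equation is dimensionally consistent.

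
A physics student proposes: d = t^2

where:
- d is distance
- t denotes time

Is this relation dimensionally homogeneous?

No

d (distance) has dimensions [L].
t (time) has dimensions [T].

Left side: [L]
Right side: [T^2]

The two sides have different dimensions, so the equation is NOT dimensionally consistent.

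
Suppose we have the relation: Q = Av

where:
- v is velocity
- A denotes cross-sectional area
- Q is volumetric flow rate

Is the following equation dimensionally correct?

Yes

v (velocity) has dimensions [L T^-1].
A (cross-sectional area) has dimensions [L^2].
Q (volumetric flow rate) has dimensions [L^3 T^-1].

Left side: [L^3 T^-1]
Right side: [L^3 T^-1]

Both sides have the same dimensions, so the equation is dimensionally consistent.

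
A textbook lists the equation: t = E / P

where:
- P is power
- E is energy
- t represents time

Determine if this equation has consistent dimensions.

Yes

P (power) has dimensions [L^2 M T^-3].
E (energy) has dimensions [L^2 M T^-2].
t (time) has dimensions [T].

Left side: [T]
Right side: [T]

Both sides have the same dimensions, so the equation is dimensionally consistent.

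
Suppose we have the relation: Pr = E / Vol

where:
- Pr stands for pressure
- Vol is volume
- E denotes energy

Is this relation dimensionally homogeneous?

Yes

Pr (pressure) has dimensions [L^-1 M T^-2].
Vol (volume) has dimensions [L^3].
E (energy) has dimensions [L^2 M T^-2].

Left side: [L^-1 M T^-2]
Right side: [L^-1 M T^-2]

Both sides have the same dimensions, so the equation is dimensionally consistent.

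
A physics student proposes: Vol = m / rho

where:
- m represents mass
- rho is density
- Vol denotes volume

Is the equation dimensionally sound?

Yes

m (mass) has dimensions [M].
rho (density) has dimensions [L^-3 M].
Vol (volume) has dimensions [L^3].

Left side: [L^3]
Right side: [L^3]

Both sides have the same dimensions, so the equation is dimensionally consistent.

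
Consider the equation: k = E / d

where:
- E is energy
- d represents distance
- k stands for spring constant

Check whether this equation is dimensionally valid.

No

E (energy) has dimensions [L^2 M T^-2].
d (distance) has dimensions [L].
k (spring constant) has dimensions [M T^-2].

Left side: [M T^-2]
Right side: [L M T^-2]

The two sides have different dimensions, so the equation is NOT dimensionally consistent.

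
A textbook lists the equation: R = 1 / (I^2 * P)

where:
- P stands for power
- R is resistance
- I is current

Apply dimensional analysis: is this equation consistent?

No

P (power) has dimensions [L^2 M T^-3].
R (resistance) has dimensions [I^-2 L^2 M T^-3].
I (current) has dimensions [I].

Left side: [I^-2 L^2 M T^-3]
Right side: [I^-2 L^-2 M^-1 T^3]

The two sides have different dimensions, so the equation is NOT dimensionally consistent.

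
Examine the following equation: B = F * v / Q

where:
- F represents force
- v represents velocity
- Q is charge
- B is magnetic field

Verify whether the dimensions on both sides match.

No

F (force) has dimensions [L M T^-2].
v (velocity) has dimensions [L T^-1].
Q (charge) has dimensions [I T].
B (magnetic field) has dimensions [I^-1 M T^-2].

Left side: [I^-1 M T^-2]
Right side: [I^-1 L^2 M T^-4]

The two sides have different dimensions, so the equation is NOT dimensionally consistent.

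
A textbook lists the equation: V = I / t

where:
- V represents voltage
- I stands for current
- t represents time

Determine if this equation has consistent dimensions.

No

V (voltage) has dimensions [I^-1 L^2 M T^-3].
I (current) has dimensions [I].
t (time) has dimensions [T].

Left side: [I^-1 L^2 M T^-3]
Right side: [I T^-1]

The two sides have different dimensions, so the equation is NOT dimensionally consistent.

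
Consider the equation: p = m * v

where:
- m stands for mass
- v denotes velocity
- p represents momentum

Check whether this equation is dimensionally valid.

Yes

m (mass) has dimensions [M].
v (velocity) has dimensions [L T^-1].
p (momentum) has dimensions [L M T^-1].

Left side: [L M T^-1]
Right side: [L M T^-1]

Both sides have the same dimensions, so the equation is dimensionally consistent.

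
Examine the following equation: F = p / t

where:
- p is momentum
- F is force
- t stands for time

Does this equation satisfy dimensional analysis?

Yes

p (momentum) has dimensions [L M T^-1].
F (force) has dimensions [L M T^-2].
t (time) has dimensions [T].

Left side: [L M T^-2]
Right side: [L M T^-2]

Both sides have the same dimensions, so the equation is dimensionally consistent.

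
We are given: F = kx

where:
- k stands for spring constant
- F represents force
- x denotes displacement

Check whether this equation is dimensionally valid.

Yes

k (spring constant) has dimensions [M T^-2].
F (force) has dimensions [L M T^-2].
x (displacement) has dimensions [L].

Left side: [L M T^-2]
Right side: [L M T^-2]

Both sides have the same dimensions, so the equation is dimensionally consistent.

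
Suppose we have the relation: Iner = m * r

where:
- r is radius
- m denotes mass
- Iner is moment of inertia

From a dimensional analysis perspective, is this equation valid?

No

r (radius) has dimensions [L].
m (mass) has dimensions [M].
Iner (moment of inertia) has dimensions [L^2 M].

Left side: [L^2 M]
Right side: [L M]

The two sides have different dimensions, so the equation is NOT dimensionally consistent.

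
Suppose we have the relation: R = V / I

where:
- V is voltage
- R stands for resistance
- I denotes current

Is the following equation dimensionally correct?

Yes

V (voltage) has dimensions [I^-1 L^2 M T^-3].
R (resistance) has dimensions [I^-2 L^2 M T^-3].
I (current) has dimensions [I].

Left side: [I^-2 L^2 M T^-3]
Right side: [I^-2 L^2 M T^-3]

Both sides have the same dimensions, so the equation is dimensionally consistent.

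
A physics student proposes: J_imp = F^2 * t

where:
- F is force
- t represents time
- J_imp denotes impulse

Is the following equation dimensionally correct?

No

F (force) has dimensions [L M T^-2].
t (time) has dimensions [T].
J_imp (impulse) has dimensions [L M T^-1].

Left side: [L M T^-1]
Right side: [L^2 M^2 T^-3]

The two sides have different dimensions, so the equation is NOT dimensionally consistent.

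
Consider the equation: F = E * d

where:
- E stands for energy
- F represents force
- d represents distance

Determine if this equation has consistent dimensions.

No

E (energy) has dimensions [L^2 M T^-2].
F (force) has dimensions [L M T^-2].
d (distance) has dimensions [L].

Left side: [L M T^-2]
Right side: [L^3 M T^-2]

The two sides have different dimensions, so the equation is NOT dimensionally consistent.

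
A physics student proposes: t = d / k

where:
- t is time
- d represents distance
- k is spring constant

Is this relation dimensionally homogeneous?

No

t (time) has dimensions [T].
d (distance) has dimensions [L].
k (spring constant) has dimensions [M T^-2].

Left side: [T]
Right side: [L M^-1 T^2]

The two sides have different dimensions, so the equation is NOT dimensionally consistent.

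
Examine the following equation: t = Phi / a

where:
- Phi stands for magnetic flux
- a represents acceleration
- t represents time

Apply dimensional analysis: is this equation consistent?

No

Phi (magnetic flux) has dimensions [I^-1 L^2 M T^-2].
a (acceleration) has dimensions [L T^-2].
t (time) has dimensions [T].

Left side: [T]
Right side: [I^-1 L M]

The two sides have different dimensions, so the equation is NOT dimensionally consistent.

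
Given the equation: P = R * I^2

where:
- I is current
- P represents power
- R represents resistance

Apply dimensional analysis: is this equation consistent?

Yes

I (current) has dimensions [I].
P (power) has dimensions [L^2 M T^-3].
R (resistance) has dimensions [I^-2 L^2 M T^-3].

Left side: [L^2 M T^-3]
Right side: [L^2 M T^-3]

Both sides have the same dimensions, so the equation is dimensionally consistent.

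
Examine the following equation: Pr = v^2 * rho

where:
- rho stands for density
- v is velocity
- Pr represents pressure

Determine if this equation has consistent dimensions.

Yes

rho (density) has dimensions [L^-3 M].
v (velocity) has dimensions [L T^-1].
Pr (pressure) has dimensions [L^-1 M T^-2].

Left side: [L^-1 M T^-2]
Right side: [L^-1 M T^-2]

Both sides have the same dimensions, so the equation is dimensionally consistent.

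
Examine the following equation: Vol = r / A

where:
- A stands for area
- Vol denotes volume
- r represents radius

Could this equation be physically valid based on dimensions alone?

No

A (area) has dimensions [L^2].
Vol (volume) has dimensions [L^3].
r (radius) has dimensions [L].

Left side: [L^3]
Right side: [L^-1]

The two sides have different dimensions, so the equation is NOT dimensionally consistent.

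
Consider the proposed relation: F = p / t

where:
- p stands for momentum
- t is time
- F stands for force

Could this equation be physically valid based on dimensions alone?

Yes

p (momentum) has dimensions [L M T^-1].
t (time) has dimensions [T].
F (force) has dimensions [L M T^-2].

Left side: [L M T^-2]
Right side: [L M T^-2]

Both sides have the same dimensions, so the equation is dimensionally consistent.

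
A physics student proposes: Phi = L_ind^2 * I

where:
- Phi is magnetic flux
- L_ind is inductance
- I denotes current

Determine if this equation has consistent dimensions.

No

Phi (magnetic flux) has dimensions [I^-1 L^2 M T^-2].
L_ind (inductance) has dimensions [I^-2 L^2 M T^-2].
I (current) has dimensions [I].

Left side: [I^-1 L^2 M T^-2]
Right side: [I^-3 L^4 M^2 T^-4]

The two sides have different dimensions, so the equation is NOT dimensionally consistent.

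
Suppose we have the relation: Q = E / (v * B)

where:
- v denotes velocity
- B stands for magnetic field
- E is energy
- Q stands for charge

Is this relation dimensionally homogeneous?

No

v (velocity) has dimensions [L T^-1].
B (magnetic field) has dimensions [I^-1 M T^-2].
E (energy) has dimensions [L^2 M T^-2].
Q (charge) has dimensions [I T].

Left side: [I T]
Right side: [I L T]

The two sides have different dimensions, so the equation is NOT dimensionally consistent.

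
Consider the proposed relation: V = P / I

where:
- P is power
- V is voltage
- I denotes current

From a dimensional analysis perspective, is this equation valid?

Yes

P (power) has dimensions [L^2 M T^-3].
V (voltage) has dimensions [I^-1 L^2 M T^-3].
I (current) has dimensions [I].

Left side: [I^-1 L^2 M T^-3]
Right side: [I^-1 L^2 M T^-3]

Both sides have the same dimensions, so the equation is dimensionally consistent.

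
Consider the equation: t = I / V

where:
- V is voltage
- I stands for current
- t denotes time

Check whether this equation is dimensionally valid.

No

V (voltage) has dimensions [I^-1 L^2 M T^-3].
I (current) has dimensions [I].
t (time) has dimensions [T].

Left side: [T]
Right side: [I^2 L^-2 M^-1 T^3]

The two sides have different dimensions, so the equation is NOT dimensionally consistent.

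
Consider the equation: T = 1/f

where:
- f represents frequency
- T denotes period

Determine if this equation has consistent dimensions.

Yes

f (frequency) has dimensions [T^-1].
T (period) has dimensions [T].

Left side: [T]
Right side: [T]

Both sides have the same dimensions, so the equation is dimensionally consistent.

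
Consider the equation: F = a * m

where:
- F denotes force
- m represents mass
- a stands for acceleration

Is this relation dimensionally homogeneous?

Yes

F (force) has dimensions [L M T^-2].
m (mass) has dimensions [M].
a (acceleration) has dimensions [L T^-2].

Left side: [L M T^-2]
Right side: [L M T^-2]

Both sides have the same dimensions, so the equation is dimensionally consistent.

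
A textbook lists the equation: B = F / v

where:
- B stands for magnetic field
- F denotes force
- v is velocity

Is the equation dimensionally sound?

No

B (magnetic field) has dimensions [I^-1 M T^-2].
F (force) has dimensions [L M T^-2].
v (velocity) has dimensions [L T^-1].

Left side: [I^-1 M T^-2]
Right side: [M T^-1]

The two sides have different dimensions, so the equation is NOT dimensionally consistent.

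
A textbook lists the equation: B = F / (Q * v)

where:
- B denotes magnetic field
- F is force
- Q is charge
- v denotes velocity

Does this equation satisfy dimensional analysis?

Yes

B (magnetic field) has dimensions [I^-1 M T^-2].
F (force) has dimensions [L M T^-2].
Q (charge) has dimensions [I T].
v (velocity) has dimensions [L T^-1].

Left side: [I^-1 M T^-2]
Right side: [I^-1 M T^-2]

Both sides have the same dimensions, so the equation is dimensionally consistent.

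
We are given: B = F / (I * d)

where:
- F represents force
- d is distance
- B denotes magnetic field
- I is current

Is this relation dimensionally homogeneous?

Yes

F (force) has dimensions [L M T^-2].
d (distance) has dimensions [L].
B (magnetic field) has dimensions [I^-1 M T^-2].
I (current) has dimensions [I].

Left side: [I^-1 M T^-2]
Right side: [I^-1 M T^-2]

Both sides have the same dimensions, so the equation is dimensionally consistent.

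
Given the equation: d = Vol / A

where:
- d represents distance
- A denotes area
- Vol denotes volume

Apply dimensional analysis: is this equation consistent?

Yes

d (distance) has dimensions [L].
A (area) has dimensions [L^2].
Vol (volume) has dimensions [L^3].

Left side: [L]
Right side: [L]

Both sides have the same dimensions, so the equation is dimensionally consistent.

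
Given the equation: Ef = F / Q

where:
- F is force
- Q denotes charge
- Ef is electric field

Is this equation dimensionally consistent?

Yes

F (force) has dimensions [L M T^-2].
Q (charge) has dimensions [I T].
Ef (electric field) has dimensions [I^-1 L M T^-3].

Left side: [I^-1 L M T^-3]
Right side: [I^-1 L M T^-3]

Both sides have the same dimensions, so the equation is dimensionally consistent.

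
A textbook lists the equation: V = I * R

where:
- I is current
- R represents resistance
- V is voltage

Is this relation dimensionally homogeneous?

Yes

I (current) has dimensions [I].
R (resistance) has dimensions [I^-2 L^2 M T^-3].
V (voltage) has dimensions [I^-1 L^2 M T^-3].

Left side: [I^-1 L^2 M T^-3]
Right side: [I^-1 L^2 M T^-3]

Both sides have the same dimensions, so the equation is dimensionally consistent.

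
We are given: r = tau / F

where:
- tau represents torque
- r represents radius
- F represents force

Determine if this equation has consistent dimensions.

Yes

tau (torque) has dimensions [L^2 M T^-2].
r (radius) has dimensions [L].
F (force) has dimensions [L M T^-2].

Left side: [L]
Right side: [L]

Both sides have the same dimensions, so the equation is dimensionally consistent.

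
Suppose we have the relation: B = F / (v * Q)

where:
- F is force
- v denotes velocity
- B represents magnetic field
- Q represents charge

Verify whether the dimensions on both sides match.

Yes

F (force) has dimensions [L M T^-2].
v (velocity) has dimensions [L T^-1].
B (magnetic field) has dimensions [I^-1 M T^-2].
Q (charge) has dimensions [I T].

Left side: [I^-1 M T^-2]
Right side: [I^-1 M T^-2]

Both sides have the same dimensions, so the equation is dimensionally consistent.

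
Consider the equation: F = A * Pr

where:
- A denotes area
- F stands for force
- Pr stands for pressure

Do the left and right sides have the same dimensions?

Yes

A (area) has dimensions [L^2].
F (force) has dimensions [L M T^-2].
Pr (pressure) has dimensions [L^-1 M T^-2].

Left side: [L M T^-2]
Right side: [L M T^-2]

Both sides have the same dimensions, so the equation is dimensionally consistent.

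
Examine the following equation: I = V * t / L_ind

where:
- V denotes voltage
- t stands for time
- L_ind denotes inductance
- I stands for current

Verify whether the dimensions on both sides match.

Yes

V (voltage) has dimensions [I^-1 L^2 M T^-3].
t (time) has dimensions [T].
L_ind (inductance) has dimensions [I^-2 L^2 M T^-2].
I (current) has dimensions [I].

Left side: [I]
Right side: [I]

Both sides have the same dimensions, so the equation is dimensionally consistent.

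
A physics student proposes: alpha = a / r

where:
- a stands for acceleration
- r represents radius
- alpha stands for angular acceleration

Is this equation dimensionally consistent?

Yes

a (acceleration) has dimensions [L T^-2].
r (radius) has dimensions [L].
alpha (angular acceleration) has dimensions [T^-2].

Left side: [T^-2]
Right side: [T^-2]

Both sides have the same dimensions, so the equation is dimensionally consistent.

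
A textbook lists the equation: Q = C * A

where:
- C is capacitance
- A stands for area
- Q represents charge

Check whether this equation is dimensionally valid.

No

C (capacitance) has dimensions [I^2 L^-2 M^-1 T^4].
A (area) has dimensions [L^2].
Q (charge) has dimensions [I T].

Left side: [I T]
Right side: [I^2 M^-1 T^4]

The two sides have different dimensions, so the equation is NOT dimensionally consistent.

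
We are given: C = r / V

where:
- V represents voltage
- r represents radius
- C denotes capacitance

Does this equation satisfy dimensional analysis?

No

V (voltage) has dimensions [I^-1 L^2 M T^-3].
r (radius) has dimensions [L].
C (capacitance) has dimensions [I^2 L^-2 M^-1 T^4].

Left side: [I^2 L^-2 M^-1 T^4]
Right side: [I L^-1 M^-1 T^3]

The two sides have different dimensions, so the equation is NOT dimensionally consistent.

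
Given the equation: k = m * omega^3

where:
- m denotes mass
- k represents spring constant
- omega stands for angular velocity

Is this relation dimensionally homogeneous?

No

m (mass) has dimensions [M].
k (spring constant) has dimensions [M T^-2].
omega (angular velocity) has dimensions [T^-1].

Left side: [M T^-2]
Right side: [M T^-3]

The two sides have different dimensions, so the equation is NOT dimensionally consistent.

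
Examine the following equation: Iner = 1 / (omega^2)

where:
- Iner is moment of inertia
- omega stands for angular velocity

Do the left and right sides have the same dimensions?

No

Iner (moment of inertia) has dimensions [L^2 M].
omega (angular velocity) has dimensions [T^-1].

Left side: [L^2 M]
Right side: [T^2]

The two sides have different dimensions, so the equation is NOT dimensionally consistent.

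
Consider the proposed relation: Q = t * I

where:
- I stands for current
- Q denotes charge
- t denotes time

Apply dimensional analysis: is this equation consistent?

Yes

I (current) has dimensions [I].
Q (charge) has dimensions [I T].
t (time) has dimensions [T].

Left side: [I T]
Right side: [I T]

Both sides have the same dimensions, so the equation is dimensionally consistent.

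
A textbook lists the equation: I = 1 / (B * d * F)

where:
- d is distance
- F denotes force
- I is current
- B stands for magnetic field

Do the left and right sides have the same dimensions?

No

d (distance) has dimensions [L].
F (force) has dimensions [L M T^-2].
I (current) has dimensions [I].
B (magnetic field) has dimensions [I^-1 M T^-2].

Left side: [I]
Right side: [I L^-2 M^-2 T^4]

The two sides have different dimensions, so the equation is NOT dimensionally consistent.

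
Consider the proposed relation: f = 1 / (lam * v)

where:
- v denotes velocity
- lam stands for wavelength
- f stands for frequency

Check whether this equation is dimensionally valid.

No

v (velocity) has dimensions [L T^-1].
lam (wavelength) has dimensions [L].
f (frequency) has dimensions [T^-1].

Left side: [T^-1]
Right side: [L^-2 T]

The two sides have different dimensions, so the equation is NOT dimensionally consistent.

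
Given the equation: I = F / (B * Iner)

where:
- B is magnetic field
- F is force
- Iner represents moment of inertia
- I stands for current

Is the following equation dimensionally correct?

No

B (magnetic field) has dimensions [I^-1 M T^-2].
F (force) has dimensions [L M T^-2].
Iner (moment of inertia) has dimensions [L^2 M].
I (current) has dimensions [I].

Left side: [I]
Right side: [I L^-1 M^-1]

The two sides have different dimensions, so the equation is NOT dimensionally consistent.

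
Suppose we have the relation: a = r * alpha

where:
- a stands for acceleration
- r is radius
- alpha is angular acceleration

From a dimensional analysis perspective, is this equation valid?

Yes

a (acceleration) has dimensions [L T^-2].
r (radius) has dimensions [L].
alpha (angular acceleration) has dimensions [T^-2].

Left side: [L T^-2]
Right side: [L T^-2]

Both sides have the same dimensions, so the equation is dimensionally consistent.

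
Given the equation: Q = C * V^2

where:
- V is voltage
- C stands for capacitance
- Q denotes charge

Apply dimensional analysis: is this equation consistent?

No

V (voltage) has dimensions [I^-1 L^2 M T^-3].
C (capacitance) has dimensions [I^2 L^-2 M^-1 T^4].
Q (charge) has dimensions [I T].

Left side: [I T]
Right side: [L^2 M T^-2]

The two sides have different dimensions, so the equation is NOT dimensionally consistent.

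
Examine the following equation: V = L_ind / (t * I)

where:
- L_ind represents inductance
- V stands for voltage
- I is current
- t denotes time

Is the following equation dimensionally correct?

No

L_ind (inductance) has dimensions [I^-2 L^2 M T^-2].
V (voltage) has dimensions [I^-1 L^2 M T^-3].
I (current) has dimensions [I].
t (time) has dimensions [T].

Left side: [I^-1 L^2 M T^-3]
Right side: [I^-3 L^2 M T^-3]

The two sides have different dimensions, so the equation is NOT dimensionally consistent.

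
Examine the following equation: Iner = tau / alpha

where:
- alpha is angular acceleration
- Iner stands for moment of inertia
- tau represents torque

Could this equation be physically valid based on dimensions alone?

Yes

alpha (angular acceleration) has dimensions [T^-2].
Iner (moment of inertia) has dimensions [L^2 M].
tau (torque) has dimensions [L^2 M T^-2].

Left side: [L^2 M]
Right side: [L^2 M]

Both sides have the same dimensions, so the equation is dimensionally consistent.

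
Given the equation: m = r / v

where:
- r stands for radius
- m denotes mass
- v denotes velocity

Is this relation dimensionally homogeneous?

No

r (radius) has dimensions [L].
m (mass) has dimensions [M].
v (velocity) has dimensions [L T^-1].

Left side: [M]
Right side: [T]

The two sides have different dimensions, so the equation is NOT dimensionally consistent.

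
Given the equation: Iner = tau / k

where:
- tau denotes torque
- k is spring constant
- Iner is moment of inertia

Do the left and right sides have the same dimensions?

No

tau (torque) has dimensions [L^2 M T^-2].
k (spring constant) has dimensions [M T^-2].
Iner (moment of inertia) has dimensions [L^2 M].

Left side: [L^2 M]
Right side: [L^2]

The two sides have different dimensions, so the equation is NOT dimensionally consistent.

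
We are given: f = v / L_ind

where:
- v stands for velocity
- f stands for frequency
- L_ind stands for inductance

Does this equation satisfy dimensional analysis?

No

v (velocity) has dimensions [L T^-1].
f (frequency) has dimensions [T^-1].
L_ind (inductance) has dimensions [I^-2 L^2 M T^-2].

Left side: [T^-1]
Right side: [I^2 L^-1 M^-1 T]

The two sides have different dimensions, so the equation is NOT dimensionally consistent.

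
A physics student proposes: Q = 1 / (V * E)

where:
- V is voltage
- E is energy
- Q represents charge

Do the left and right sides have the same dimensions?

No

V (voltage) has dimensions [I^-1 L^2 M T^-3].
E (energy) has dimensions [L^2 M T^-2].
Q (charge) has dimensions [I T].

Left side: [I T]
Right side: [I L^-4 M^-2 T^5]

The two sides have different dimensions, so the equation is NOT dimensionally consistent.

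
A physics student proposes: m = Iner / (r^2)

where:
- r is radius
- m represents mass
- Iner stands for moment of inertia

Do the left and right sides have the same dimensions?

Yes

r (radius) has dimensions [L].
m (mass) has dimensions [M].
Iner (moment of inertia) has dimensions [L^2 M].

Left side: [M]
Right side: [M]

Both sides have the same dimensions, so the equation is dimensionally consistent.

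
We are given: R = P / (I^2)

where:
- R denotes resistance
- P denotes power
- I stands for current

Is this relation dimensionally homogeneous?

Yes

R (resistance) has dimensions [I^-2 L^2 M T^-3].
P (power) has dimensions [L^2 M T^-3].
I (current) has dimensions [I].

Left side: [I^-2 L^2 M T^-3]
Right side: [I^-2 L^2 M T^-3]

Both sides have the same dimensions, so the equation is dimensionally consistent.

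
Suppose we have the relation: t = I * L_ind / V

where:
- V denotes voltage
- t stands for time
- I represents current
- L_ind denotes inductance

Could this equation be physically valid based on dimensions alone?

Yes

V (voltage) has dimensions [I^-1 L^2 M T^-3].
t (time) has dimensions [T].
I (current) has dimensions [I].
L_ind (inductance) has dimensions [I^-2 L^2 M T^-2].

Left side: [T]
Right side: [T]

Both sides have the same dimensions, so the equation is dimensionally consistent.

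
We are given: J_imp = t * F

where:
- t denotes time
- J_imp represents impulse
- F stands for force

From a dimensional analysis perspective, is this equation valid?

Yes

t (time) has dimensions [T].
J_imp (impulse) has dimensions [L M T^-1].
F (force) has dimensions [L M T^-2].

Left side: [L M T^-1]
Right side: [L M T^-1]

Both sides have the same dimensions, so the equation is dimensionally consistent.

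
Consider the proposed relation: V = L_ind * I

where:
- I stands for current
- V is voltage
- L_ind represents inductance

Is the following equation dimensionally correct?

No

I (current) has dimensions [I].
V (voltage) has dimensions [I^-1 L^2 M T^-3].
L_ind (inductance) has dimensions [I^-2 L^2 M T^-2].

Left side: [I^-1 L^2 M T^-3]
Right side: [I^-1 L^2 M T^-2]

The two sides have different dimensions, so the equation is NOT dimensionally consistent.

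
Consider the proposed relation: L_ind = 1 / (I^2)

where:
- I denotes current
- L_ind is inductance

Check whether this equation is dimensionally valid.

No

I (current) has dimensions [I].
L_ind (inductance) has dimensions [I^-2 L^2 M T^-2].

Left side: [I^-2 L^2 M T^-2]
Right side: [I^-2]

The two sides have different dimensions, so the equation is NOT dimensionally consistent.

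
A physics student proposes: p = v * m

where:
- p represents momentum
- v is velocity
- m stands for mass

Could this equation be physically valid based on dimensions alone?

Yes

p (momentum) has dimensions [L M T^-1].
v (velocity) has dimensions [L T^-1].
m (mass) has dimensions [M].

Left side: [L M T^-1]
Right side: [L M T^-1]

Both sides have the same dimensions, so the equation is dimensionally consistent.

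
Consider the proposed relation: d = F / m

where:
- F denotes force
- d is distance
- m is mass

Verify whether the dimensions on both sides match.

No

F (force) has dimensions [L M T^-2].
d (distance) has dimensions [L].
m (mass) has dimensions [M].

Left side: [L]
Right side: [L T^-2]

The two sides have different dimensions, so the equation is NOT dimensionally consistent.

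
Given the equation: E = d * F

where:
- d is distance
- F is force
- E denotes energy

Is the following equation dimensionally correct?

Yes

d (distance) has dimensions [L].
F (force) has dimensions [L M T^-2].
E (energy) has dimensions [L^2 M T^-2].

Left side: [L^2 M T^-2]
Right side: [L^2 M T^-2]

Both sides have the same dimensions, so the equation is dimensionally consistent.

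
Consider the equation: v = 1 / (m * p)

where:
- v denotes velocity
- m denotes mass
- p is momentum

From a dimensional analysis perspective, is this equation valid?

No

v (velocity) has dimensions [L T^-1].
m (mass) has dimensions [M].
p (momentum) has dimensions [L M T^-1].

Left side: [L T^-1]
Right side: [L^-1 M^-2 T]

The two sides have different dimensions, so the equation is NOT dimensionally consistent.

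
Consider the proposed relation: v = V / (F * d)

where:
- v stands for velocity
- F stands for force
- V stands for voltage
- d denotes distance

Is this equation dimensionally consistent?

No

v (velocity) has dimensions [L T^-1].
F (force) has dimensions [L M T^-2].
V (voltage) has dimensions [I^-1 L^2 M T^-3].
d (distance) has dimensions [L].

Left side: [L T^-1]
Right side: [I^-1 T^-1]

The two sides have different dimensions, so the equation is NOT dimensionally consistent.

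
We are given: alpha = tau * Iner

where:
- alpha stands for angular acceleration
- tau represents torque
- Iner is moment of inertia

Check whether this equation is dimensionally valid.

No

alpha (angular acceleration) has dimensions [T^-2].
tau (torque) has dimensions [L^2 M T^-2].
Iner (moment of inertia) has dimensions [L^2 M].

Left side: [T^-2]
Right side: [L^4 M^2 T^-2]

The two sides have different dimensions, so the equation is NOT dimensionally consistent.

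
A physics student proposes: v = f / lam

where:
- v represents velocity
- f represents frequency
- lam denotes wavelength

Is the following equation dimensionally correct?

No

v (velocity) has dimensions [L T^-1].
f (frequency) has dimensions [T^-1].
lam (wavelength) has dimensions [L].

Left side: [L T^-1]
Right side: [L^-1 T^-1]

The two sides have different dimensions, so the equation is NOT dimensionally consistent.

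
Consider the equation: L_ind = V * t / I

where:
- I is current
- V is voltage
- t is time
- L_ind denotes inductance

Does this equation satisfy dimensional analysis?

Yes

I (current) has dimensions [I].
V (voltage) has dimensions [I^-1 L^2 M T^-3].
t (time) has dimensions [T].
L_ind (inductance) has dimensions [I^-2 L^2 M T^-2].

Left side: [I^-2 L^2 M T^-2]
Right side: [I^-2 L^2 M T^-2]

Both sides have the same dimensions, so the equation is dimensionally consistent.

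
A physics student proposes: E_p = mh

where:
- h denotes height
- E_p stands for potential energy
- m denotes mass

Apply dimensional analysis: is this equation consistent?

No

h (height) has dimensions [L].
E_p (potential energy) has dimensions [L^2 M T^-2].
m (mass) has dimensions [M].

Left side: [L^2 M T^-2]
Right side: [L M]

The two sides have different dimensions, so the equation is NOT dimensionally consistent.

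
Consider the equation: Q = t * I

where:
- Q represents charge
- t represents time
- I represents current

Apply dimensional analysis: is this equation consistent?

Yes

Q (charge) has dimensions [I T].
t (time) has dimensions [T].
I (current) has dimensions [I].

Left side: [I T]
Right side: [I T]

Both sides have the same dimensions, so the equation is dimensionally consistent.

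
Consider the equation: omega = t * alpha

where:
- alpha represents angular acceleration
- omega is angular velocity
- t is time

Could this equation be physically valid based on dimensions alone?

Yes

alpha (angular acceleration) has dimensions [T^-2].
omega (angular velocity) has dimensions [T^-1].
t (time) has dimensions [T].

Left side: [T^-1]
Right side: [T^-1]

Both sides have the same dimensions, so the equation is dimensionally consistent.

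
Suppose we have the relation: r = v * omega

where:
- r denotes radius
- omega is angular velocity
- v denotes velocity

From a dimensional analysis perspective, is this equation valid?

No

r (radius) has dimensions [L].
omega (angular velocity) has dimensions [T^-1].
v (velocity) has dimensions [L T^-1].

Left side: [L]
Right side: [L T^-2]

The two sides have different dimensions, so the equation is NOT dimensionally consistent.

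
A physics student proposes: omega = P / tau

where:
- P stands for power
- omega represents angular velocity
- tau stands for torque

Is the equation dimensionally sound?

Yes

P (power) has dimensions [L^2 M T^-3].
omega (angular velocity) has dimensions [T^-1].
tau (torque) has dimensions [L^2 M T^-2].

Left side: [T^-1]
Right side: [T^-1]

Both sides have the same dimensions, so the equation is dimensionally consistent.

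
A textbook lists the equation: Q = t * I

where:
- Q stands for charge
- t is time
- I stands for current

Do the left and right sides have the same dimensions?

Yes

Q (charge) has dimensions [I T].
t (time) has dimensions [T].
I (current) has dimensions [I].

Left side: [I T]
Right side: [I T]

Both sides have the same dimensions, so the equation is dimensionally consistent.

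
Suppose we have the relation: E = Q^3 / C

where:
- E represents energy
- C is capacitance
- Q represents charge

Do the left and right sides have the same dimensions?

No

E (energy) has dimensions [L^2 M T^-2].
C (capacitance) has dimensions [I^2 L^-2 M^-1 T^4].
Q (charge) has dimensions [I T].

Left side: [L^2 M T^-2]
Right side: [I L^2 M T^-1]

The two sides have different dimensions, so the equation is NOT dimensionally consistent.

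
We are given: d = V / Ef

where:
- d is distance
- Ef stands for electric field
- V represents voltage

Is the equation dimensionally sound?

Yes

d (distance) has dimensions [L].
Ef (electric field) has dimensions [I^-1 L M T^-3].
V (voltage) has dimensions [I^-1 L^2 M T^-3].

Left side: [L]
Right side: [L]

Both sides have the same dimensions, so the equation is dimensionally consistent.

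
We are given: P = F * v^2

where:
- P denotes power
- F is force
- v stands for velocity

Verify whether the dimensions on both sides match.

No

P (power) has dimensions [L^2 M T^-3].
F (force) has dimensions [L M T^-2].
v (velocity) has dimensions [L T^-1].

Left side: [L^2 M T^-3]
Right side: [L^3 M T^-4]

The two sides have different dimensions, so the equation is NOT dimensionally consistent.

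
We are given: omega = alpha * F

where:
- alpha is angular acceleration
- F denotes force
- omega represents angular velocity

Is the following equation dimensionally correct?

No

alpha (angular acceleration) has dimensions [T^-2].
F (force) has dimensions [L M T^-2].
omega (angular velocity) has dimensions [T^-1].

Left side: [T^-1]
Right side: [L M T^-4]

The two sides have different dimensions, so the equation is NOT dimensionally consistent.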